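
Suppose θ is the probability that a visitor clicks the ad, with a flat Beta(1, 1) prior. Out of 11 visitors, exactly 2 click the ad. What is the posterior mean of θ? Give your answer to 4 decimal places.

The binomial likelihood is conjugate to the Beta prior: with 2 successes and 9 failures, the posterior is Beta(1+2, 1+9) = Beta(3, 10).
E[θ | data] = 3/(3+10) = 0.2308.

Posterior mean ≈ 0.2308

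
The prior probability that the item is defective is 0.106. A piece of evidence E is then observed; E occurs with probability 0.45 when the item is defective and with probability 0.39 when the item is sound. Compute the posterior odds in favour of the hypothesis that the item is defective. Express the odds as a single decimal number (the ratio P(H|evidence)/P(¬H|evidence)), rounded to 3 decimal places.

Prior odds = 0.106/(1−0.106) = 0.11857. In log-odds, ln(0.11857) = -2.1323.
Add log likelihood ratio: ln(1.1538) = 0.14310.
Posterior log-odds = -1.9892, so posterior odds = exp(-1.9892) = 0.13681.

Posterior odds ≈ 0.137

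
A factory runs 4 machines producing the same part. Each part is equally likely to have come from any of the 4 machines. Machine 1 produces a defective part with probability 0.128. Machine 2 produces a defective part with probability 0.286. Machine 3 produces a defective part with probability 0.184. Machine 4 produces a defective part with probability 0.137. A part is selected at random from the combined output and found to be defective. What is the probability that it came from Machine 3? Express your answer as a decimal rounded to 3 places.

P(defective|M1) = 0.128; P(defective|M2) = 0.286; P(defective|M3) = 0.184; P(defective|M4) = 0.137.
Prior × likelihood for each source: 0.25·0.128=0.03200, 0.25·0.286=0.07150, 0.25·0.184=0.04600, 0.25·0.137=0.03425. Summing gives P(defective) = 0.18375.
P(Machine 3 | defective) = 0.04600 / 0.18375 = 0.250.

Posterior probability ≈ 0.250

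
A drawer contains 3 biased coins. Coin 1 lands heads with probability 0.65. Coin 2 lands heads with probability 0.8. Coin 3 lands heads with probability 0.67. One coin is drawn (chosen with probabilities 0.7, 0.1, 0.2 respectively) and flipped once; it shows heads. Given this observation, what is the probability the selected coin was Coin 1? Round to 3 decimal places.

Posterior probability ≈ 0.680

P(heads|C1) = 0.65; P(heads|C2) = 0.8; P(heads|C3) = 0.67.
Prior × likelihood for each source: 0.7·0.65=0.4550, 0.1·0.8=0.08000, 0.2·0.67=0.1340. Summing gives P(heads) = 0.66900.
P(Coin 1 | heads) = 0.4550 / 0.66900 = 0.680.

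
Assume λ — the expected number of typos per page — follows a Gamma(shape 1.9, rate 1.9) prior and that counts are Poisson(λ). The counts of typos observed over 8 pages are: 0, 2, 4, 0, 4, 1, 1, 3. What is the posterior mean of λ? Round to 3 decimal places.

Total count ∑xᵢ = 15 over n = 8 pages.
Gamma is conjugate to the Poisson likelihood: posterior is Gamma(shape = 1.9+15 = 16.9, rate = 1.9+8 = 9.9).
Posterior mean = shape/rate = 16.9/9.9 = 1.707.

Posterior mean ≈ 1.707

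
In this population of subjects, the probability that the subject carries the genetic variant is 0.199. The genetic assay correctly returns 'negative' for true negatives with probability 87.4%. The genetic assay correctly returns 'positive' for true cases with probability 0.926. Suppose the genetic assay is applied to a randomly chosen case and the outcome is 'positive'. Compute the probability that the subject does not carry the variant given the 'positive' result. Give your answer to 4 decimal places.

P(¬H | E) ≈ 0.3539

Write H for 'the subject carries the genetic variant'. Prior odds H:¬H = 0.199/0.801 = 0.24844. For the 'positive' outcome, the likelihood ratio is 0.926/0.126 = 7.3492.
Posterior odds = 0.24844 × 7.3492 = 1.8258, so P(H|E) = 1.8258/(1+1.8258) = 0.6461. Then P(¬H|E) = 1 − 0.6461 = 0.3539.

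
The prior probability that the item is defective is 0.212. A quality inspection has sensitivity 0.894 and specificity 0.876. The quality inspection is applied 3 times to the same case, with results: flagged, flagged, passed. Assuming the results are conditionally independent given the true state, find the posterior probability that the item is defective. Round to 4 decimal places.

With H the event that the item is defective, the joint likelihood of the observed sequence is P(data|H) = 0.894·0.894·0.106 = 0.084719 and P(data|¬H) = 0.124·0.124·0.876 = 0.013469.
Bayes: P(H|data) = 0.212·0.084719 / (0.212·0.084719 + 0.788·0.013469) = 0.017960/0.028574 = 0.6286.

Posterior P(H) ≈ 0.6286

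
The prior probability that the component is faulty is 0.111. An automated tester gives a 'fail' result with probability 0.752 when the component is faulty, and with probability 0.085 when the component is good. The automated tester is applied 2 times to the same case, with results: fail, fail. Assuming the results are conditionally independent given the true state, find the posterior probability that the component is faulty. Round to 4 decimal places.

Let H be the event that the component is faulty; start with P(H) = 0.111. P('fail'|H) = 0.752, P('fail'|¬H) = 0.085.
Update on result 1 ('fail'): P(H) ← 0.752·0.1110 / (0.752·0.1110 + 0.085·0.8890) = 0.083472/0.15904 = 0.5249.
Update on result 2 ('fail'): P(H) ← 0.752·0.5249 / (0.752·0.5249 + 0.085·0.4751) = 0.39469/0.43508 = 0.9072.

Posterior P(H) ≈ 0.9072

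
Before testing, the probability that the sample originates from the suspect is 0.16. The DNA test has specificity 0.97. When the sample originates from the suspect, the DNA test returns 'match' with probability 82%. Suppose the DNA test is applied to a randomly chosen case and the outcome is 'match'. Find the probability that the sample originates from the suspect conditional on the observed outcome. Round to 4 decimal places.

P(H | E) ≈ 0.8389

Let H be the event that the sample originates from the suspect. P(H) = 0.16, so P(¬H) = 0.84. With E the 'match' result, P(E|H) = 0.82 and P(E|¬H) = 0.03.
P(E) = 0.82·0.16 + 0.03·0.84 = 0.13120 + 0.025200 = 0.15640.
By Bayes' theorem, P(H|E) = 0.13120 / 0.15640 = 0.8389.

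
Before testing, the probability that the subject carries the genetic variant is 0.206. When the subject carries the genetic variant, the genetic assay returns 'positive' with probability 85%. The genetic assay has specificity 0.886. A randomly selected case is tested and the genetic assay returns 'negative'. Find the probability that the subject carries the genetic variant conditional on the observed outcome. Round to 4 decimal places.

Let H be the event that the subject carries the genetic variant. P(H) = 0.206, so P(¬H) = 0.794. With E the 'negative' result, P(E|H) = 0.15 and P(E|¬H) = 0.886.
P(E) = 0.15·0.206 + 0.886·0.794 = 0.030900 + 0.70348 = 0.73438.
By Bayes' theorem, P(H|E) = 0.030900 / 0.73438 = 0.0421.

P(H | E) ≈ 0.0421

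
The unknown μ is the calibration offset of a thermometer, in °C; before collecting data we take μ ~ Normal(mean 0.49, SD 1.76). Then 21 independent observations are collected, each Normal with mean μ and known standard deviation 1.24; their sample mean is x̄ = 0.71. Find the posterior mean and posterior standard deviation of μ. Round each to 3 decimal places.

Prior precision 1/τ₀² = 1/1.76² = 0.322831; data precision n/σ² = 21/1.24² = 13.6576.
Posterior precision = 0.322831 + 13.6576 = 13.9805, giving posterior SD = 1/√13.9805 = 0.267.
Posterior mean = (0.322831·0.49 + 13.6576·0.71) / 13.9805 = 0.705.

Posterior mean ≈ 0.705; posterior SD ≈ 0.267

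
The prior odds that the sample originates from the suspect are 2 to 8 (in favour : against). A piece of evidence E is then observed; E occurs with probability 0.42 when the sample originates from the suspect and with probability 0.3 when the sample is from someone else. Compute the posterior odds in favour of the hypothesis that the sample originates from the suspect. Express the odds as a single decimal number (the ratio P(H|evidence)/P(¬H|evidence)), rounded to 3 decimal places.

Prior odds = 2/8 = 0.25000. In log-odds, ln(0.25000) = -1.3863.
Add log likelihood ratio: ln(1.4000) = 0.33647.
Posterior log-odds = -1.0498, so posterior odds = exp(-1.0498) = 0.35000.

Posterior odds ≈ 0.350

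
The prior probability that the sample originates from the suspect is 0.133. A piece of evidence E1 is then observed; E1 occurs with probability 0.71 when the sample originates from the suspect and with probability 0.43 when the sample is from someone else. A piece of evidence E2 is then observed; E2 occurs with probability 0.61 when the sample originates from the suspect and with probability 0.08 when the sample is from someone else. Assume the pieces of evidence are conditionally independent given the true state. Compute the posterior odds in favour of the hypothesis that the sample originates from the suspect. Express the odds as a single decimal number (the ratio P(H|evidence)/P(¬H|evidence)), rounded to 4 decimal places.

Prior odds = 0.133/(1−0.133) = 0.15340.
Likelihood ratio for E1 = 0.71/0.43 = 1.6512.
Likelihood ratio for E2 = 0.61/0.08 = 7.6250.
Posterior odds = prior odds × LR₁ × LR₂ = 1.9314.

Posterior odds ≈ 1.9314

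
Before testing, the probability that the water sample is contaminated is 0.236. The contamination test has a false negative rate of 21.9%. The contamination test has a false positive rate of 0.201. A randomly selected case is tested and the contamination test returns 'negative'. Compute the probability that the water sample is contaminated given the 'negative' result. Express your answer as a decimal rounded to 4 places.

P(H | E) ≈ 0.0781

Write H for 'the water sample is contaminated'. Prior odds H:¬H = 0.236/0.764 = 0.30890. For the 'negative' outcome, the likelihood ratio is 0.219/0.799 = 0.27409.
Posterior odds = 0.30890 × 0.27409 = 0.084667, so P(H|E) = 0.084667/(1+0.084667) = 0.0781.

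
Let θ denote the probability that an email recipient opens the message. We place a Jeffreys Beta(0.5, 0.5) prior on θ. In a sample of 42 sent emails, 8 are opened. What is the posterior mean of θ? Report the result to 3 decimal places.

The binomial likelihood is conjugate to the Beta prior: with 8 successes and 34 failures, the posterior is Beta(0.5+8, 0.5+34) = Beta(8.5, 34.5).
E[θ | data] = 8.5/(8.5+34.5) = 0.198.

Posterior mean ≈ 0.198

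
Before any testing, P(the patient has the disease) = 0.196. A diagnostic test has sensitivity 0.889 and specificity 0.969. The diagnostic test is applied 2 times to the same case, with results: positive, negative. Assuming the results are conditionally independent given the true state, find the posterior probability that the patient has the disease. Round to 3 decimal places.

With H the event that the patient has the disease, the joint likelihood of the observed sequence is P(data|H) = 0.889·0.111 = 0.098679 and P(data|¬H) = 0.031·0.969 = 0.030039.
Bayes: P(H|data) = 0.196·0.098679 / (0.196·0.098679 + 0.804·0.030039) = 0.019341/0.043492 = 0.4447.

Posterior P(H) ≈ 0.445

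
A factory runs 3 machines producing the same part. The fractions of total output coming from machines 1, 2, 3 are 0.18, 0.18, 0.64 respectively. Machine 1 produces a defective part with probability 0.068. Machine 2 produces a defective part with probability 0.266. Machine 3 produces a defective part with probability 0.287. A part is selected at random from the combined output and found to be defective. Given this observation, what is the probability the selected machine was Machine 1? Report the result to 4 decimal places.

Posterior probability ≈ 0.0502

P(defective|M1) = 0.068; P(defective|M2) = 0.266; P(defective|M3) = 0.287.
Prior × likelihood for each source: 0.18·0.068=0.01224, 0.18·0.266=0.04788, 0.64·0.287=0.1837. Summing gives P(defective) = 0.24380.
P(Machine 1 | defective) = 0.01224 / 0.24380 = 0.0502.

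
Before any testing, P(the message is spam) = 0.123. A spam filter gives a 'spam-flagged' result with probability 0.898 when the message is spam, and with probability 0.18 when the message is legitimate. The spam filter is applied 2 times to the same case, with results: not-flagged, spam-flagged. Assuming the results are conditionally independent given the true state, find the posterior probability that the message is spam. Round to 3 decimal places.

With H the event that the message is spam, the joint likelihood of the observed sequence is P(data|H) = 0.102·0.898 = 0.091596 and P(data|¬H) = 0.82·0.18 = 0.14760.
Bayes: P(H|data) = 0.123·0.091596 / (0.123·0.091596 + 0.877·0.14760) = 0.011266/0.14071 = 0.0801.

Posterior P(H) ≈ 0.080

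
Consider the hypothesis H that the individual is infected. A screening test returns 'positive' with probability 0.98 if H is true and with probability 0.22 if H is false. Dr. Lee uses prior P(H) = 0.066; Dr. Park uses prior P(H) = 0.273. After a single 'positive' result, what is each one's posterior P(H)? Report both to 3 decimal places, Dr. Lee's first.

Dr. Lee: 0.239; Dr. Park: 0.626

P('+'|H) = 0.98, P('+'|¬H) = 0.22.
Dr. Lee: numerator 0.98·0.066 = 0.064680; evidence = 0.064680+0.22·0.934 = 0.27016; posterior = 0.239.
Dr. Park: numerator 0.98·0.273 = 0.26754; evidence = 0.26754+0.22·0.727 = 0.42748; posterior = 0.626.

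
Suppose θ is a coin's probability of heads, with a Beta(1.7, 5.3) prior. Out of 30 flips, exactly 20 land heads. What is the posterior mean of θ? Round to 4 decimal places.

Posterior mean ≈ 0.5865

Observing 20 successes and 10 failures updates Beta(1.7, 5.3) by adding the success and failure counts to the two shape parameters: α = 1.7+20 = 21.7, β = 5.3+10 = 15.3.
Posterior mean = α/(α+β) = 21.7/37 = 0.5865.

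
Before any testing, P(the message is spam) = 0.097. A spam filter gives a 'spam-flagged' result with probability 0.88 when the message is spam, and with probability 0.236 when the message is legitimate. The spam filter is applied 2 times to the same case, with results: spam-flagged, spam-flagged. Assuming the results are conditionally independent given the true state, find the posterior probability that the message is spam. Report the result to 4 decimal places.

With H the event that the message is spam, the joint likelihood of the observed sequence is P(data|H) = 0.88·0.88 = 0.77440 and P(data|¬H) = 0.236·0.236 = 0.055696.
Bayes: P(H|data) = 0.097·0.77440 / (0.097·0.77440 + 0.903·0.055696) = 0.075117/0.12541 = 0.5990.

Posterior P(H) ≈ 0.5990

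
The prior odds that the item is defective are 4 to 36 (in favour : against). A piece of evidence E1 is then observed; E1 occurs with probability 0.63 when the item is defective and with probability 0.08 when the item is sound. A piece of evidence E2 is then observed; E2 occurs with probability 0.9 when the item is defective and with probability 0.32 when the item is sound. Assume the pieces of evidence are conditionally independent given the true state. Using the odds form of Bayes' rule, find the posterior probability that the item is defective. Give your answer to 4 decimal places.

Prior odds = 4/36 = 0.11111. In log-odds, ln(0.11111) = -2.1972.
Add log likelihood ratios: ln(7.8750) + ln(2.8125) = 3.0978.
Posterior log-odds = 0.90054, so posterior odds = exp(0.90054) = 2.4609. Converting, P(H|E) = 2.4609/3.4609 = 0.7111.

Posterior probability ≈ 0.7111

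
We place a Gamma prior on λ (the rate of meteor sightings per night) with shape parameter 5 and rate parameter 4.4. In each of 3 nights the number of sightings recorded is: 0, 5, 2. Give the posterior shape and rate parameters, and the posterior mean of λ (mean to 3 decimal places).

Posterior: Gamma(shape=12, rate=7.4); mean ≈ 1.622

Total count ∑xᵢ = 7 over n = 3 nights.
Gamma is conjugate to the Poisson likelihood: posterior is Gamma(shape = 5+7 = 12, rate = 4.4+3 = 7.4).
Posterior mean = shape/rate = 12/7.4 = 1.622.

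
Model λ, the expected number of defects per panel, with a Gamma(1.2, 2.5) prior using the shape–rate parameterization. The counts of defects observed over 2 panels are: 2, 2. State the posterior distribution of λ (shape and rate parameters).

The Poisson likelihood adds the total count to the shape and the number of exposure periods to the rate. Here ∑xᵢ = 4 and n = 2, so shape 1.2→5.2 and rate 2.5→4.5.

Posterior: Gamma(shape=5.2, rate=4.5)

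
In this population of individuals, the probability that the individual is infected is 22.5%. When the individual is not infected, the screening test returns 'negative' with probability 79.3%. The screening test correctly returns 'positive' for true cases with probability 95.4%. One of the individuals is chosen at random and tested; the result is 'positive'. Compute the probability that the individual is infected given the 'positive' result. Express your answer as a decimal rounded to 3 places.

P(H | E) ≈ 0.572

Let H be the event that the individual is infected. P(H) = 0.225, so P(¬H) = 0.775. With E the 'positive' result, P(E|H) = 0.954 and P(E|¬H) = 0.207.
P(E) = 0.954·0.225 + 0.207·0.775 = 0.21465 + 0.16042 = 0.37507.
By Bayes' theorem, P(H|E) = 0.21465 / 0.37507 = 0.572.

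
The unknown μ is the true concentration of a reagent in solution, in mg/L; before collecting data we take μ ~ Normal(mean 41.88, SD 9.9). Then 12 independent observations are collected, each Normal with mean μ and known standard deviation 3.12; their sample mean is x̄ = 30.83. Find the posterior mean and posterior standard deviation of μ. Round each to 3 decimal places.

Posterior mean ≈ 30.921; posterior SD ≈ 0.897

With known σ, the Normal prior is conjugate. Weight on the data is w = (n/σ²)/(n/σ² + 1/τ₀²) = 1.23274/(1.23274+0.0102030) = 0.99179.
Posterior mean = w·x̄ + (1−w)·μ₀ = 0.99179·30.83 + 0.0082088·41.88 = 30.921. Posterior variance = 1/(1.23274+0.0102030) = 0.804541, so SD = 0.897.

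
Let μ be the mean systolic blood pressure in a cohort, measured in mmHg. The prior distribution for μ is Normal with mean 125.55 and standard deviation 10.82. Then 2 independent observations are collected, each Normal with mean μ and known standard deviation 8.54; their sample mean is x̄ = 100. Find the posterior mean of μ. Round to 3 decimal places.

Posterior mean ≈ 106.068

With known σ, the Normal prior is conjugate. Weight on the data is w = (n/σ²)/(n/σ² + 1/τ₀²) = 0.0274230/(0.0274230+0.00854172) = 0.76250.
Posterior mean = w·x̄ + (1−w)·μ₀ = 0.76250·100 + 0.23750·125.55 = 106.068.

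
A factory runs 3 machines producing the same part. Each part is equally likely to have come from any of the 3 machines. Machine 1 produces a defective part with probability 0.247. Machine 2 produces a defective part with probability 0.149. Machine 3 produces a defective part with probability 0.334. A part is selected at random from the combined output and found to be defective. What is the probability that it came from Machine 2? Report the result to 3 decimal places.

Tabulate prior·likelihood by source: [1] prior 0.333333, lik 0.247, product 0.08233; [2] prior 0.333333, lik 0.149, product 0.04967; [3] prior 0.333333, lik 0.334, product 0.1113.
Normalizing constant = 0.24333; the posterior for Machine 2 is its product over the sum, 0.04967/0.24333 = 0.204.

Posterior probability ≈ 0.204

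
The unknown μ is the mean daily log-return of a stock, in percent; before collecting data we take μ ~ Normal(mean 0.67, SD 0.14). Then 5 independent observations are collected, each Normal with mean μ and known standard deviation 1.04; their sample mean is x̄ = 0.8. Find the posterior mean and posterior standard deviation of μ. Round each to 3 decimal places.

Posterior mean ≈ 0.681; posterior SD ≈ 0.134

Prior precision 1/τ₀² = 1/0.14² = 51.0204; data precision n/σ² = 5/1.04² = 4.62278.
Posterior precision = 51.0204 + 4.62278 = 55.6432, giving posterior SD = 1/√55.6432 = 0.134.
Posterior mean = (51.0204·0.67 + 4.62278·0.8) / 55.6432 = 0.681.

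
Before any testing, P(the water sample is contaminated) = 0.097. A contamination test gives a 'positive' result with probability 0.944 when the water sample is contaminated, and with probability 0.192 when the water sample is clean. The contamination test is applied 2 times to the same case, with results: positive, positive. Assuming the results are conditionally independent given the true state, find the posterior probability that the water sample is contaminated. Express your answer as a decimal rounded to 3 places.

Posterior P(H) ≈ 0.722

With H the event that the water sample is contaminated, the joint likelihood of the observed sequence is P(data|H) = 0.944·0.944 = 0.89114 and P(data|¬H) = 0.192·0.192 = 0.036864.
Bayes: P(H|data) = 0.097·0.89114 / (0.097·0.89114 + 0.903·0.036864) = 0.086440/0.11973 = 0.7220.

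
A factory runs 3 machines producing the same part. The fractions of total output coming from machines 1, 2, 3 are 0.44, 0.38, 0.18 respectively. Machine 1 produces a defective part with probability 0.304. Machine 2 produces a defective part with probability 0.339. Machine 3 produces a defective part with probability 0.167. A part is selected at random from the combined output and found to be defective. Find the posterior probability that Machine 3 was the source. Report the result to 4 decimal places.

Posterior probability ≈ 0.1027

P(defective|M1) = 0.304; P(defective|M2) = 0.339; P(defective|M3) = 0.167.
Prior × likelihood for each source: 0.44·0.304=0.1338, 0.38·0.339=0.1288, 0.18·0.167=0.03006. Summing gives P(defective) = 0.29264.
P(Machine 3 | defective) = 0.03006 / 0.29264 = 0.1027.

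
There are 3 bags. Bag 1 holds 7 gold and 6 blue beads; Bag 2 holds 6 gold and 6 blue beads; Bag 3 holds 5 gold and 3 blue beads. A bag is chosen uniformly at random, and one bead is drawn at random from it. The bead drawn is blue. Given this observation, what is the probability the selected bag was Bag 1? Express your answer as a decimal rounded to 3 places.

Posterior probability ≈ 0.345

Tabulate prior·likelihood by source: [1] prior 0.333333, lik 0.4615, product 0.1538; [2] prior 0.333333, lik 0.5, product 0.1667; [3] prior 0.333333, lik 0.375, product 0.1250.
Normalizing constant = 0.44551; the posterior for Bag 1 is its product over the sum, 0.1538/0.44551 = 0.345.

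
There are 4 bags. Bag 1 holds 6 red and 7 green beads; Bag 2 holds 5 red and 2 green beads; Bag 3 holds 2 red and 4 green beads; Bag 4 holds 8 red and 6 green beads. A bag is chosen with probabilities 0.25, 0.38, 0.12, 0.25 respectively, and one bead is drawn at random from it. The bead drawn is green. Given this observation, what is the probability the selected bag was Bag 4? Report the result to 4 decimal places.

P(green|Bag 1) = 0.5385; P(green|Bag 2) = 0.2857; P(green|Bag 3) = 0.6667; P(green|Bag 4) = 0.4286.
Prior × likelihood for each source: 0.25·0.5385=0.1346, 0.38·0.2857=0.1086, 0.12·0.6667=0.08000, 0.25·0.4286=0.1071. Summing gives P(green) = 0.43033.
P(Bag 4 | green) = 0.1071 / 0.43033 = 0.2490.

Posterior probability ≈ 0.2490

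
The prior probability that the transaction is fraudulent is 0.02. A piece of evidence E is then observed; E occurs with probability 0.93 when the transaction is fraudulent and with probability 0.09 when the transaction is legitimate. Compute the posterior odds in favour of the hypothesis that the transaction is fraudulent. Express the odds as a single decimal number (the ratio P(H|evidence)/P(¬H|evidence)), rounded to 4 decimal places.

Posterior odds ≈ 0.2109

Prior odds = 0.02/(1−0.02) = 0.020408. In log-odds, ln(0.020408) = -3.8918.
Add log likelihood ratio: ln(10.333) = 2.3354.
Posterior log-odds = -1.5564, so posterior odds = exp(-1.5564) = 0.21088.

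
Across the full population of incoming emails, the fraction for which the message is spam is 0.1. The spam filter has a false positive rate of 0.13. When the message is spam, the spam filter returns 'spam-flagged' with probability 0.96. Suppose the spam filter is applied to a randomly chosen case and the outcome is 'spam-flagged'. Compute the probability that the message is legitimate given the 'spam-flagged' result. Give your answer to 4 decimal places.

P(¬H | E) ≈ 0.5493

Let H be the event that the message is spam. P(H) = 0.1, so P(¬H) = 0.9. With E the 'spam-flagged' result, P(E|H) = 0.96 and P(E|¬H) = 0.13.
P(E) = 0.96·0.1 + 0.13·0.9 = 0.096000 + 0.11700 = 0.21300.
By Bayes' theorem, P(H|E) = 0.096000 / 0.21300 = 0.4507. Hence P(¬H|E) = 1 − 0.4507 = 0.5493.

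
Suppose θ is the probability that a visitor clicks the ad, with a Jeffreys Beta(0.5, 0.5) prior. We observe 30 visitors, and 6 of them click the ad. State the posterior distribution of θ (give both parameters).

Posterior: Beta(6.5, 24.5)

Observing 6 successes and 24 failures updates Beta(0.5, 0.5) by adding the success and failure counts to the two shape parameters: α = 0.5+6 = 6.5, β = 0.5+24 = 24.5.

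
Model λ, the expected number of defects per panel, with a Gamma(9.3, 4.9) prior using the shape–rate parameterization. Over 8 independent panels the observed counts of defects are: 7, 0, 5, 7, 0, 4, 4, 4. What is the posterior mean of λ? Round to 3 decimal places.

The Poisson likelihood adds the total count to the shape and the number of exposure periods to the rate. Here ∑xᵢ = 31 and n = 8, so shape 9.3→40.3 and rate 4.9→12.9.
E[λ | data] = 40.3/12.9 = 3.124.

Posterior mean ≈ 3.124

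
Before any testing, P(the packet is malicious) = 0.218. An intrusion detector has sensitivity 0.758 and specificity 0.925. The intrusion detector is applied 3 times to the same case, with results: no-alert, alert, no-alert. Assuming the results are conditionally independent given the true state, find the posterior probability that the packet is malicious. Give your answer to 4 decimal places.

Posterior P(H) ≈ 0.1617

Let H be the event that the packet is malicious; start with P(H) = 0.218. P('alert'|H) = 0.758, P('alert'|¬H) = 0.075.
Update on result 1 ('no-alert'): P(H) ← 0.242·0.2180 / (0.242·0.2180 + 0.925·0.7820) = 0.052756/0.77611 = 0.0680.
Update on result 2 ('alert'): P(H) ← 0.758·0.0680 / (0.758·0.0680 + 0.075·0.9320) = 0.051525/0.12143 = 0.4243.
Update on result 3 ('no-alert'): P(H) ← 0.242·0.4243 / (0.242·0.4243 + 0.925·0.5757) = 0.10269/0.63518 = 0.1617.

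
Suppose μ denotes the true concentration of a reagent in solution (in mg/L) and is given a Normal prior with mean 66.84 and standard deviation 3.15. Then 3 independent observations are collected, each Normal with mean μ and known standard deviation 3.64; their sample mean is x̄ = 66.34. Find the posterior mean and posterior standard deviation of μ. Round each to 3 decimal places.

With known σ, the Normal prior is conjugate. Weight on the data is w = (n/σ²)/(n/σ² + 1/τ₀²) = 0.226422/(0.226422+0.100781) = 0.69199.
Posterior mean = w·x̄ + (1−w)·μ₀ = 0.69199·66.34 + 0.30801·66.84 = 66.494. Posterior variance = 1/(0.226422+0.100781) = 3.05621, so SD = 1.748.

Posterior mean ≈ 66.494; posterior SD ≈ 1.748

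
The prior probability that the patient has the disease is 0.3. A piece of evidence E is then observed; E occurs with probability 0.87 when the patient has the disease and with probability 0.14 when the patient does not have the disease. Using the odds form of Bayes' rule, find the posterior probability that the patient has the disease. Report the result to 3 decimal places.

Prior odds = 0.3/(1−0.3) = 0.42857.
Likelihood ratio for E = 0.87/0.14 = 6.2143.
Posterior odds = prior odds × LR = 2.6633.
Posterior probability = odds/(1+odds) = 2.6633/3.6633 = 0.727.

Posterior probability ≈ 0.727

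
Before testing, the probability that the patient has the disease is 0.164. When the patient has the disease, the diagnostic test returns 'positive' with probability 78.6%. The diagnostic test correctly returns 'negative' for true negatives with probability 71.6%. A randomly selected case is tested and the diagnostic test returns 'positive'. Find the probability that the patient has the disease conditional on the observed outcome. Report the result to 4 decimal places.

P(H | E) ≈ 0.3519

Write H for 'the patient has the disease'. Prior odds H:¬H = 0.164/0.836 = 0.19617. For the 'positive' outcome, the likelihood ratio is 0.786/0.284 = 2.7676.
Posterior odds = 0.19617 × 2.7676 = 0.54293, so P(H|E) = 0.54293/(1+0.54293) = 0.3519.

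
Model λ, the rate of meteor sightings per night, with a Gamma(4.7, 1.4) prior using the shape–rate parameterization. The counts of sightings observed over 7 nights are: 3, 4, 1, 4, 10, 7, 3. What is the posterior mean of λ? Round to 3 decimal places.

Total count ∑xᵢ = 32 over n = 7 nights.
Gamma is conjugate to the Poisson likelihood: posterior is Gamma(shape = 4.7+32 = 36.7, rate = 1.4+7 = 8.4).
E[λ | data] = 36.7/8.4 = 4.369.

Posterior mean ≈ 4.369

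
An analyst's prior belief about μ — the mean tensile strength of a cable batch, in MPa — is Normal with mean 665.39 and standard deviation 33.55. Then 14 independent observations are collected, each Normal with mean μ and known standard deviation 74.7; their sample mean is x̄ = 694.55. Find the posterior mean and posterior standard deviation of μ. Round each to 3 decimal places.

Posterior mean ≈ 686.925; posterior SD ≈ 17.157

With known σ, the Normal prior is conjugate. Weight on the data is w = (n/σ²)/(n/σ² + 1/τ₀²) = 0.00250892/(0.00250892+0.00088841) = 0.73850.
Posterior mean = w·x̄ + (1−w)·μ₀ = 0.73850·694.55 + 0.26150·665.39 = 686.925. Posterior variance = 1/(0.00250892+0.00088841) = 294.349, so SD = 17.157.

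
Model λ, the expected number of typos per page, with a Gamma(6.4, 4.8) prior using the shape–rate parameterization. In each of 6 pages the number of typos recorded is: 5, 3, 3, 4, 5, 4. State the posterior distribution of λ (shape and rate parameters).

Posterior: Gamma(shape=30.4, rate=10.8)

The Poisson likelihood adds the total count to the shape and the number of exposure periods to the rate. Here ∑xᵢ = 24 and n = 6, so shape 6.4→30.4 and rate 4.8→10.8.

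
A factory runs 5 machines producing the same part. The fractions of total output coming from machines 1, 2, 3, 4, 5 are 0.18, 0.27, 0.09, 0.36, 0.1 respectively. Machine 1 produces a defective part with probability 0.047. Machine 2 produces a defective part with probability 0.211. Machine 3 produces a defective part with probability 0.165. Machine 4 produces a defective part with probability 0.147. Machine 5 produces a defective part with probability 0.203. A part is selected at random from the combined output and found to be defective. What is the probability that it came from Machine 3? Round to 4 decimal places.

Posterior probability ≈ 0.0967

P(defective|M1) = 0.047; P(defective|M2) = 0.211; P(defective|M3) = 0.165; P(defective|M4) = 0.147; P(defective|M5) = 0.203.
Prior × likelihood for each source: 0.18·0.047=0.008460, 0.27·0.211=0.05697, 0.09·0.165=0.01485, 0.36·0.147=0.05292, 0.1·0.203=0.02030. Summing gives P(defective) = 0.15350.
P(Machine 3 | defective) = 0.01485 / 0.15350 = 0.0967.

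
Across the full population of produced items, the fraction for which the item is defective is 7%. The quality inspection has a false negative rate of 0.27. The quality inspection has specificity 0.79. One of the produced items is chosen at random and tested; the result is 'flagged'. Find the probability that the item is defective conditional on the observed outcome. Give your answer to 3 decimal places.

Let H be the event that the item is defective. P(H) = 0.07, so P(¬H) = 0.93. With E the 'flagged' result, P(E|H) = 0.73 and P(E|¬H) = 0.21.
P(E) = 0.73·0.07 + 0.21·0.93 = 0.051100 + 0.19530 = 0.24640.
By Bayes' theorem, P(H|E) = 0.051100 / 0.24640 = 0.207.

P(H | E) ≈ 0.207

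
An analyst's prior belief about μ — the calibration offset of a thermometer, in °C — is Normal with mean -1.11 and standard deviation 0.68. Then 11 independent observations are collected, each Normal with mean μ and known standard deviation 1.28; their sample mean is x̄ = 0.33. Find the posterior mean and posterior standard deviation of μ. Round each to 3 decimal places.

Posterior mean ≈ -0.021; posterior SD ≈ 0.336

Prior precision 1/τ₀² = 1/0.68² = 2.16263; data precision n/σ² = 11/1.28² = 6.71387.
Posterior precision = 2.16263 + 6.71387 = 8.87650, giving posterior SD = 1/√8.87650 = 0.336.
Posterior mean = (2.16263·-1.11 + 6.71387·0.33) / 8.87650 = -0.021.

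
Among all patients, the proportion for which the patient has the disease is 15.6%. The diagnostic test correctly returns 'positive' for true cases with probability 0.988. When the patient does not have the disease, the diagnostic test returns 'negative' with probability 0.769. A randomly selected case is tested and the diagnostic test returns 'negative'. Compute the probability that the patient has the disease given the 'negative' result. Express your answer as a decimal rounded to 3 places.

P(H | E) ≈ 0.003

Let H be the event that the patient has the disease. P(H) = 0.156, so P(¬H) = 0.844. With E the 'negative' result, P(E|H) = 0.012 and P(E|¬H) = 0.769.
P(E) = 0.012·0.156 + 0.769·0.844 = 0.0018720 + 0.64904 = 0.65091.
By Bayes' theorem, P(H|E) = 0.0018720 / 0.65091 = 0.003.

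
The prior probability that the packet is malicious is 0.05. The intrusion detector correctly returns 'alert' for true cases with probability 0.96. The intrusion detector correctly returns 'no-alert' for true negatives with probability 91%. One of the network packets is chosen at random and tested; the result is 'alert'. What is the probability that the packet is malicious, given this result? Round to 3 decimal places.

Write H for 'the packet is malicious'. Prior odds H:¬H = 0.05/0.95 = 0.052632. For the 'alert' outcome, the likelihood ratio is 0.96/0.09 = 10.667.
Posterior odds = 0.052632 × 10.667 = 0.56140, so P(H|E) = 0.56140/(1+0.56140) = 0.360.

P(H | E) ≈ 0.360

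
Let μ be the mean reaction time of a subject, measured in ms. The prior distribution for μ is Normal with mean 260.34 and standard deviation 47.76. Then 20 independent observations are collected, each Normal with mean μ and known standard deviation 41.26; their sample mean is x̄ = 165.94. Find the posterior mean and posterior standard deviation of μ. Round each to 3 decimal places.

Posterior mean ≈ 169.336; posterior SD ≈ 9.059

Prior precision 1/τ₀² = 1/47.76² = 0.00043840; data precision n/σ² = 20/41.26² = 0.0117482.
Posterior precision = 0.00043840 + 0.0117482 = 0.0121866, giving posterior SD = 1/√0.0121866 = 9.059.
Posterior mean = (0.00043840·260.34 + 0.0117482·165.94) / 0.0121866 = 169.336.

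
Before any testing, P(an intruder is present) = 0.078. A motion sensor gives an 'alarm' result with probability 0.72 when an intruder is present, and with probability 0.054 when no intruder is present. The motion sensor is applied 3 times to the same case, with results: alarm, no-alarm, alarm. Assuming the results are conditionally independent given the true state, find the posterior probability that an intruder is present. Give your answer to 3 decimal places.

Posterior P(H) ≈ 0.817

With H the event that an intruder is present, the joint likelihood of the observed sequence is P(data|H) = 0.72·0.28·0.72 = 0.14515 and P(data|¬H) = 0.054·0.946·0.054 = 0.0027585.
Bayes: P(H|data) = 0.078·0.14515 / (0.078·0.14515 + 0.922·0.0027585) = 0.011322/0.013865 = 0.8166.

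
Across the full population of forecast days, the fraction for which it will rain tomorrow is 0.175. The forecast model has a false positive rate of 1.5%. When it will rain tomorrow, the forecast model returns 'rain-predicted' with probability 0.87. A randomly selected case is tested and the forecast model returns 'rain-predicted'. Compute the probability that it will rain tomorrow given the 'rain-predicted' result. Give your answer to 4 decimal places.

Write H for 'it will rain tomorrow'. Prior odds H:¬H = 0.175/0.825 = 0.21212. For the 'rain-predicted' outcome, the likelihood ratio is 0.87/0.015 = 58.000.
Posterior odds = 0.21212 × 58.000 = 12.303, so P(H|E) = 12.303/(1+12.303) = 0.9248.

P(H | E) ≈ 0.9248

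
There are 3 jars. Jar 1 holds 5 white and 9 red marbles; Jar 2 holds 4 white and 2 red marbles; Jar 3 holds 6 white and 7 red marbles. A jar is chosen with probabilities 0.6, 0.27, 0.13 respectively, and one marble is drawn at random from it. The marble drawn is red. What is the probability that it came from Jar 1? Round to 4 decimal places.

P(red|Jar 1) = 0.6429; P(red|Jar 2) = 0.3333; P(red|Jar 3) = 0.5385.
Prior × likelihood for each source: 0.6·0.6429=0.3857, 0.27·0.3333=0.09000, 0.13·0.5385=0.07000. Summing gives P(red) = 0.54571.
P(Jar 1 | red) = 0.3857 / 0.54571 = 0.7068.

Posterior probability ≈ 0.7068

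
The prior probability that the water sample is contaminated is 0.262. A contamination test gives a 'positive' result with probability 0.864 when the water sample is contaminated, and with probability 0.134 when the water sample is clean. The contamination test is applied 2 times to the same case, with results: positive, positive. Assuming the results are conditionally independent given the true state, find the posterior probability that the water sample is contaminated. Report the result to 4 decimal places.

Posterior P(H) ≈ 0.9365

Let H be the event that the water sample is contaminated; start with P(H) = 0.262. P('positive'|H) = 0.864, P('positive'|¬H) = 0.134.
Update on result 1 ('positive'): P(H) ← 0.864·0.2620 / (0.864·0.2620 + 0.134·0.7380) = 0.22637/0.32526 = 0.6960.
Update on result 2 ('positive'): P(H) ← 0.864·0.6960 / (0.864·0.6960 + 0.134·0.3040) = 0.60131/0.64205 = 0.9365.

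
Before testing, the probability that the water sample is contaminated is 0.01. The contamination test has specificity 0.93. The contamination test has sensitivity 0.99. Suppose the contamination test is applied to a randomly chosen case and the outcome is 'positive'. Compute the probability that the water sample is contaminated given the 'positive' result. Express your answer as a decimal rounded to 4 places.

Let H be the event that the water sample is contaminated. P(H) = 0.01, so P(¬H) = 0.99. With E the 'positive' result, P(E|H) = 0.99 and P(E|¬H) = 0.07.
P(E) = 0.99·0.01 + 0.07·0.99 = 0.0099000 + 0.069300 = 0.079200.
By Bayes' theorem, P(H|E) = 0.0099000 / 0.079200 = 0.1250.

P(H | E) ≈ 0.1250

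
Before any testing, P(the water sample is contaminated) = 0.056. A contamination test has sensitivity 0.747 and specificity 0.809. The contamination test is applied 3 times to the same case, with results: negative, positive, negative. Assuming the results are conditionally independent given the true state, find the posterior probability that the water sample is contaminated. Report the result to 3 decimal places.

With H the event that the water sample is contaminated, the joint likelihood of the observed sequence is P(data|H) = 0.253·0.747·0.253 = 0.047815 and P(data|¬H) = 0.809·0.191·0.809 = 0.12501.
Bayes: P(H|data) = 0.056·0.047815 / (0.056·0.047815 + 0.944·0.12501) = 0.0026776/0.12068 = 0.0222.

Posterior P(H) ≈ 0.022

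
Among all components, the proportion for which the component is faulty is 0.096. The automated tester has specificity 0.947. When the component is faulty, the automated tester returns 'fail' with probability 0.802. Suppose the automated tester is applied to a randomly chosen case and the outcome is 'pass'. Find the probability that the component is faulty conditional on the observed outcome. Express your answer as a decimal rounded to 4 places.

P(H | E) ≈ 0.0217

Write H for 'the component is faulty'. Prior odds H:¬H = 0.096/0.904 = 0.10619. For the 'pass' outcome, the likelihood ratio is 0.198/0.947 = 0.20908.
Posterior odds = 0.10619 × 0.20908 = 0.022203, so P(H|E) = 0.022203/(1+0.022203) = 0.0217.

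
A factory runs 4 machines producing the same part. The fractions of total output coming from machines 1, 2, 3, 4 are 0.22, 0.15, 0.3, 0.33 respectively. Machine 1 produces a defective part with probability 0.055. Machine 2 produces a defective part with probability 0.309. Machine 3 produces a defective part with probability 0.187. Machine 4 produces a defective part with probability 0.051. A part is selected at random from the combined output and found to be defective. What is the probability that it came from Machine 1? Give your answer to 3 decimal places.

Posterior probability ≈ 0.092

Tabulate prior·likelihood by source: [1] prior 0.22, lik 0.055, product 0.01210; [2] prior 0.15, lik 0.309, product 0.04635; [3] prior 0.3, lik 0.187, product 0.05610; [4] prior 0.33, lik 0.051, product 0.01683.
Normalizing constant = 0.13138; the posterior for Machine 1 is its product over the sum, 0.01210/0.13138 = 0.092.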